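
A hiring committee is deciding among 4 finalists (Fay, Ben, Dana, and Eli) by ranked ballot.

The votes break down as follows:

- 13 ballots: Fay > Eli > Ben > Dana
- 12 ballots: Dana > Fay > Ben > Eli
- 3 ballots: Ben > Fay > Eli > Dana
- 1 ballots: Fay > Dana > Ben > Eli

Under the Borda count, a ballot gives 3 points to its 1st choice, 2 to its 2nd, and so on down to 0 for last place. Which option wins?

Borda scores:
  Fay: 13·3 + 12·2 + 3·2 + 3 = 72
  Ben: 13·1 + 12·1 + 3·3 + 1 = 35
  Dana: 13·0 + 12·3 + 3·0 + 2 = 38
  Eli: 13·2 + 12·0 + 3·1 + 0 = 29
Fay has the highest total.

Fay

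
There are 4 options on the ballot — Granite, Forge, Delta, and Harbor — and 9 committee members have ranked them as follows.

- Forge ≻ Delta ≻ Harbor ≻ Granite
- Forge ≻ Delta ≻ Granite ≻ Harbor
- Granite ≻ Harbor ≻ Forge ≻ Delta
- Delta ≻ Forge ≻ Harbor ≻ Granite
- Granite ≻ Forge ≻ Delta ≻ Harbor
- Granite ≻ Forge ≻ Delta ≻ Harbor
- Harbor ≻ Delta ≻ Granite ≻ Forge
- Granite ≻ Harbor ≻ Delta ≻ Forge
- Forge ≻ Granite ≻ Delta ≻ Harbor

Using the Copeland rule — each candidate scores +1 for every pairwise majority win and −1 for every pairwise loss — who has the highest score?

Granite

Pairwise results:
  Granite vs Forge: Granite wins 5–4.
  Granite vs Delta: Granite wins 5–4.
  Granite vs Harbor: Granite wins 6–3.
  Forge vs Delta: Forge wins 6–3.
  Forge vs Harbor: Forge wins 6–3.
  Delta vs Harbor: Delta wins 6–3.
Copeland scores (wins − losses):
  Granite: 3 − 0 = 3
  Forge: 2 − 1 = 1
  Delta: 1 − 2 = -1
  Harbor: 0 − 3 = -3
Granite has the best Copeland score.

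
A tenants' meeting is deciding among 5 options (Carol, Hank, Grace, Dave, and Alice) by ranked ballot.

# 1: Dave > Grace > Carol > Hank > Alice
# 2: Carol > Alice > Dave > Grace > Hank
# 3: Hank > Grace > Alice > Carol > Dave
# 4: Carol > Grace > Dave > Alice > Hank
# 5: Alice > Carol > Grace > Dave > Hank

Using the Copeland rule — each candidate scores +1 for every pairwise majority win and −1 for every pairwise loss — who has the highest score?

Pairwise results:
  Carol vs Hank: Carol wins 4–1.
  Carol vs Grace: Carol wins 3–2.
  Carol vs Dave: Carol wins 4–1.
  Carol vs Alice: Carol wins 3–2.
  Hank vs Grace: Grace wins 4–1.
  Hank vs Dave: Dave wins 4–1.
  Hank vs Alice: Alice wins 3–2.
  Grace vs Dave: Grace wins 3–2.
  Grace vs Alice: Grace wins 3–2.
  Dave vs Alice: Alice wins 3–2.
Copeland scores (wins − losses):
  Carol: 4 − 0 = 4
  Hank: 0 − 4 = -4
  Grace: 3 − 1 = 2
  Dave: 1 − 3 = -2
  Alice: 2 − 2 = 0
Carol has the best Copeland score.

Carol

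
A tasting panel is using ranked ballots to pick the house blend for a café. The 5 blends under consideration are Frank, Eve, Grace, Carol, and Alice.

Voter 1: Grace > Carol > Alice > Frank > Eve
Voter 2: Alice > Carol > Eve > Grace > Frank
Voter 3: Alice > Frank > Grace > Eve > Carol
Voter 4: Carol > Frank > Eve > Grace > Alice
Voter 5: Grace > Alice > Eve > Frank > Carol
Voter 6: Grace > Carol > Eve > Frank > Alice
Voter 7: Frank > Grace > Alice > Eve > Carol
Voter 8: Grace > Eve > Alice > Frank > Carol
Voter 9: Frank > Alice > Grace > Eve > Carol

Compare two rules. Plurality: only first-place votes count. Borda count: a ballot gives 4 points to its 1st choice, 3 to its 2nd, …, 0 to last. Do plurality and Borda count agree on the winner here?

Plurality first-place counts: Frank 2, Eve 0, Grace 4, Carol 1, Alice 2 → Grace.
Borda totals: Frank 18, Eve 14, Grace 25, Carol 13, Alice 20 → Grace.
The two rules agree on Grace.

Yes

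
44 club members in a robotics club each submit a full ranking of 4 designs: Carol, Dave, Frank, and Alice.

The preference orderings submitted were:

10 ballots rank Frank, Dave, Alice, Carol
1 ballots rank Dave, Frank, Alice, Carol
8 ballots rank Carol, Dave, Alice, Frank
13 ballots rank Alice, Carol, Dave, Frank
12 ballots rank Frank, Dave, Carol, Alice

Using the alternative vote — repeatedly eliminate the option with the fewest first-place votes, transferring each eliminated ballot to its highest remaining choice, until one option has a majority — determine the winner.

Round 1: Frank 22, Alice 13, Carol 8, Dave 1. Dave has the fewest and is eliminated.
Round 2: Frank 23, Alice 13, Carol 8. Frank has a majority.

Frank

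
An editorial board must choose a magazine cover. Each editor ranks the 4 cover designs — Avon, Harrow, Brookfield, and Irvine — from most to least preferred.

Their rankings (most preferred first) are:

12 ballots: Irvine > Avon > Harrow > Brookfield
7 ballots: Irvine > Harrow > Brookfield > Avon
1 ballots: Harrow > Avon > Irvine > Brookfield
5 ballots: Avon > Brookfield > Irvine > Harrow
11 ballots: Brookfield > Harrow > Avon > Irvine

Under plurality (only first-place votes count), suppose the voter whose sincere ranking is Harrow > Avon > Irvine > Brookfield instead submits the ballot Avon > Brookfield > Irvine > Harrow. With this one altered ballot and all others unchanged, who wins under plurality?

Irvine

First-place totals with the altered ballot: Avon 6, Harrow 0, Brookfield 11, Irvine 19.
The winner is unchanged: still Irvine.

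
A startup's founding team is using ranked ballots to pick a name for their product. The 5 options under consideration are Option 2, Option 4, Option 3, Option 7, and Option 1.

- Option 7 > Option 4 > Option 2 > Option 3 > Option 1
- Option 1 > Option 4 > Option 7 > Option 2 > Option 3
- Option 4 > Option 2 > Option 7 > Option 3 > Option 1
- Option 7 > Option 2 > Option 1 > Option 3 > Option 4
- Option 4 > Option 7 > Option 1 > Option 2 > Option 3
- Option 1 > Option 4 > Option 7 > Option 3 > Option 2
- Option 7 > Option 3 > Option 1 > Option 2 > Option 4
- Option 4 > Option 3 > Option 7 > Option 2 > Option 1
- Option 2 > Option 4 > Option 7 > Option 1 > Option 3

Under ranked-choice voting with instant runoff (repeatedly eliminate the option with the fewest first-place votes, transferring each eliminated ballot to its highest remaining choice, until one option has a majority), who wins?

Round 1: Option 4 3, Option 7 3, Option 1 2, Option 2 1, Option 3 0. Option 3 has the fewest and is eliminated.
Round 2: Option 4 3, Option 7 3, Option 1 2, Option 2 1. Option 2 has the fewest and is eliminated.
Round 3: Option 4 4, Option 7 3, Option 1 2. Option 1 has the fewest and is eliminated.
Round 4: Option 4 6, Option 7 3. Option 4 has a majority.

Option 4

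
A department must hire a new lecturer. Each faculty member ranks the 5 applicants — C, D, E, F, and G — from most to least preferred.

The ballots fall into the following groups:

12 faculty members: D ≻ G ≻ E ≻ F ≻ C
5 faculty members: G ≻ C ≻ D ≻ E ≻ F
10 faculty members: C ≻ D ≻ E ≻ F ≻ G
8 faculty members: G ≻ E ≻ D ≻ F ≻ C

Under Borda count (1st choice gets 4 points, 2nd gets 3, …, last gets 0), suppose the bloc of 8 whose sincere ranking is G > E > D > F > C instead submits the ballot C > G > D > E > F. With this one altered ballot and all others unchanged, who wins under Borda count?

Borda totals with the altered ballot: C 87, D 104, E 57, F 22, G 80.
The winner is unchanged: still D.

D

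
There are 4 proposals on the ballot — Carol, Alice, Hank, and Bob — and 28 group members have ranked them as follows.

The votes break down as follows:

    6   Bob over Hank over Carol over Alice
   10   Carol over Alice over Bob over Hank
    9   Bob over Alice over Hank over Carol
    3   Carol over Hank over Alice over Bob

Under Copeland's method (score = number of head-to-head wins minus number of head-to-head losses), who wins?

Bob

Pairwise results:
  Carol vs Alice: Carol wins 19–9.
  Carol vs Hank: Hank wins 15–13.
  Carol vs Bob: Bob wins 15–13.
  Alice vs Hank: Alice wins 19–9.
  Alice vs Bob: Bob wins 15–13.
  Hank vs Bob: Bob wins 25–3.
Copeland scores (wins − losses):
  Carol: 1 − 2 = -1
  Alice: 1 − 2 = -1
  Hank: 1 − 2 = -1
  Bob: 3 − 0 = 3
Bob has the best Copeland score.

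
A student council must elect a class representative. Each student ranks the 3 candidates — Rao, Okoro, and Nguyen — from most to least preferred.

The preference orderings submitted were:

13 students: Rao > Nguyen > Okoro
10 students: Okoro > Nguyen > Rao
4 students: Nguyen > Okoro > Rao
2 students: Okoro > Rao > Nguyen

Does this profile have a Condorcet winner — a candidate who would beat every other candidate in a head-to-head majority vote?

No

Head-to-head results (29 voters total):
Rao vs Okoro: Okoro wins 16–13.
Rao vs Nguyen: Rao wins 15–14.
Okoro vs Nguyen: Nguyen wins 17–12.
No candidate beats all others: Rao beats Nguyen beats Okoro beats Rao, a majority cycle.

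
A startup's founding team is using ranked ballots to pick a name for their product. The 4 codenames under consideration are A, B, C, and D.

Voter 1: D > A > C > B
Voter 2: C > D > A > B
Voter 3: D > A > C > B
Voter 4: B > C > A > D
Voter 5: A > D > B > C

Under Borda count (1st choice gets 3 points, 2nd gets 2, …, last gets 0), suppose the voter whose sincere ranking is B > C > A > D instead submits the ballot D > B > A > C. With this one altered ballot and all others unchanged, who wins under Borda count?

Borda totals with the altered ballot: A 9, B 3, C 5, D 13.
The winner is unchanged: still D.

D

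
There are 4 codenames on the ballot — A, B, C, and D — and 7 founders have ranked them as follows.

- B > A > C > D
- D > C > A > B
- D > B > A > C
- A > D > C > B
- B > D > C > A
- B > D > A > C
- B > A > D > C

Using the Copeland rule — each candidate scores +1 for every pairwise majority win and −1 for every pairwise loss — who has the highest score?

B

Pairwise results:
  A vs B: B wins 5–2.
  A vs C: A wins 5–2.
  A vs D: D wins 4–3.
  B vs C: B wins 5–2.
  B vs D: B wins 4–3.
  C vs D: D wins 6–1.
Copeland scores (wins − losses):
  A: 1 − 2 = -1
  B: 3 − 0 = 3
  C: 0 − 3 = -3
  D: 2 − 1 = 1
B has the best Copeland score.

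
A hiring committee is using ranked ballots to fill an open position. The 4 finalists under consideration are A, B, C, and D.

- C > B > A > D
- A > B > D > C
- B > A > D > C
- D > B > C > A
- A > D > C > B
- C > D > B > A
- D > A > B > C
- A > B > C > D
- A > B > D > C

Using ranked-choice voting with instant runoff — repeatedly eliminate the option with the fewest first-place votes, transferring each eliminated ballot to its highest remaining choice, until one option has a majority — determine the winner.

A

Round 1: A 4, C 2, D 2, B 1. B has the fewest and is eliminated.
Round 2: A 5, C 2, D 2. A has a majority.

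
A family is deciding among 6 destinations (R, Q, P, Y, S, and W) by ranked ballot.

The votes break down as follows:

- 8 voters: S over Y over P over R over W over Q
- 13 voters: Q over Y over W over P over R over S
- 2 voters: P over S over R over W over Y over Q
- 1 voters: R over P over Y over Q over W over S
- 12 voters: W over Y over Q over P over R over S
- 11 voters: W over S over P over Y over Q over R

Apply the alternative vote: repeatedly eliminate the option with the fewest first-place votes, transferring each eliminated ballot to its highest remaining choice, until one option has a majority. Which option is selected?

Round 1: W 23, Q 13, S 8, P 2, R 1, Y 0. Y has the fewest and is eliminated.
Round 2: W 23, Q 13, S 8, P 2, R 1. R has the fewest and is eliminated.
Round 3: W 23, Q 13, S 8, P 3. P has the fewest and is eliminated.
Round 4: W 23, Q 14, S 10. S has the fewest and is eliminated.
Round 5: W 33, Q 14. W has a majority.

W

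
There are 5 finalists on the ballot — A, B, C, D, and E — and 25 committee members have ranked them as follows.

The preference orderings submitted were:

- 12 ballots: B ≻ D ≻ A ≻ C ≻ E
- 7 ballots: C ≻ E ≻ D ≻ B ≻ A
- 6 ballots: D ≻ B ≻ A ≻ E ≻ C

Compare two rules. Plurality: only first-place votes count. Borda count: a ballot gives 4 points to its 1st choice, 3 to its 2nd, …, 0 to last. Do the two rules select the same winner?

Plurality first-place counts: A 0, B 12, C 7, D 6, E 0 → B.
Borda totals: A 36, B 73, C 40, D 74, E 27 → D.
The two rules disagree: plurality picks B, Borda picks D.

No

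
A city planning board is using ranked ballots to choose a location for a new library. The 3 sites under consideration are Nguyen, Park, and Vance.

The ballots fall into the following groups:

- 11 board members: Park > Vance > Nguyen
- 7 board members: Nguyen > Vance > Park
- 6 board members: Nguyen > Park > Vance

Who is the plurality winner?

Nguyen

First-place vote totals:
  Nguyen: 13
  Park: 11
  Vance: 0
Nguyen has the most first-place votes.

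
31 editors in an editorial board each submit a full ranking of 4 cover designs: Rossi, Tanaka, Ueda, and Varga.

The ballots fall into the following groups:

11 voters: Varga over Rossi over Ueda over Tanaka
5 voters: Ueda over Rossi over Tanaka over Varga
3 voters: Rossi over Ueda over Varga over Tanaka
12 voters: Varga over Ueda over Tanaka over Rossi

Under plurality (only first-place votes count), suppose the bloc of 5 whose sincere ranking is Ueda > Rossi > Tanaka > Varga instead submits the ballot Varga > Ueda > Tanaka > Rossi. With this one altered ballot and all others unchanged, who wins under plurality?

Varga

First-place totals with the altered ballot: Rossi 3, Tanaka 0, Ueda 0, Varga 28.
The winner is unchanged: still Varga.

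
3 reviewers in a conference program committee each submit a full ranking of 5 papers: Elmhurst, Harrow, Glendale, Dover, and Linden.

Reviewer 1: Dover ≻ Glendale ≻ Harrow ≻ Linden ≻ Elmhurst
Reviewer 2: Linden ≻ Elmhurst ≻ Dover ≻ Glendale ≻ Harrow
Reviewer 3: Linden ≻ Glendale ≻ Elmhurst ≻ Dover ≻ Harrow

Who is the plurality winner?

First-place vote totals:
  Elmhurst: 0
  Harrow: 0
  Glendale: 0
  Dover: 1
  Linden: 2
Linden has the most first-place votes.

Linden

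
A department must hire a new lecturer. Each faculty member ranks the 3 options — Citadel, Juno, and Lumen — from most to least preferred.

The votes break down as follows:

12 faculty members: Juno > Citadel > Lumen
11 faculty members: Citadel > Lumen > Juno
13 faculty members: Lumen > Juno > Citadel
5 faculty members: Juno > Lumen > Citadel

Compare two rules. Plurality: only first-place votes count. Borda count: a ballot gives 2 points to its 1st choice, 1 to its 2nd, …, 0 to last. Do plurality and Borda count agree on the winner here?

Yes

Plurality first-place counts: Citadel 11, Juno 17, Lumen 13 → Juno.
Borda totals: Citadel 34, Juno 47, Lumen 42 → Juno.
The two rules agree on Juno.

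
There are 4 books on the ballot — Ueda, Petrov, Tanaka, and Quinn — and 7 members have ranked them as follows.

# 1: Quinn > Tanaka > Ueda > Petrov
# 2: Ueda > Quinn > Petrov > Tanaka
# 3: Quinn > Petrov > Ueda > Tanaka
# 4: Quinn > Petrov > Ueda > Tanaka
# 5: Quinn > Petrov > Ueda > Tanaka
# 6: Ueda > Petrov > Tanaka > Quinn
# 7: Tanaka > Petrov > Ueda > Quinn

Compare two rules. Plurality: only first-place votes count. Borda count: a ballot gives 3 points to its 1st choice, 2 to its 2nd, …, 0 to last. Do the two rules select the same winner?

Plurality first-place counts: Ueda 2, Petrov 0, Tanaka 1, Quinn 4 → Quinn.
Borda totals: Ueda 11, Petrov 11, Tanaka 6, Quinn 14 → Quinn.
The two rules agree on Quinn.

Yes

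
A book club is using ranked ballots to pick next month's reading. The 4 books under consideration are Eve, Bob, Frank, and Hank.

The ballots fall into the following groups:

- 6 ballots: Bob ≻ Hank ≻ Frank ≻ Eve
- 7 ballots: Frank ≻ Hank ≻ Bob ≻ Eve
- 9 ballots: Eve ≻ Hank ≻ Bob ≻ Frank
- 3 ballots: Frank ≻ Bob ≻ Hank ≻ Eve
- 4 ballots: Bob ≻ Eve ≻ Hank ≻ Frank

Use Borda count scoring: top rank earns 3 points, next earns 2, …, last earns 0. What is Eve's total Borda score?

35

Borda scores:
  Eve: 6·0 + 7·0 + 9·3 + 3·0 + 4·2 = 35
  Bob: 6·3 + 7·1 + 9·1 + 3·2 + 4·3 = 52
  Frank: 6·1 + 7·3 + 9·0 + 3·3 + 4·0 = 36
  Hank: 6·2 + 7·2 + 9·2 + 3·1 + 4·1 = 51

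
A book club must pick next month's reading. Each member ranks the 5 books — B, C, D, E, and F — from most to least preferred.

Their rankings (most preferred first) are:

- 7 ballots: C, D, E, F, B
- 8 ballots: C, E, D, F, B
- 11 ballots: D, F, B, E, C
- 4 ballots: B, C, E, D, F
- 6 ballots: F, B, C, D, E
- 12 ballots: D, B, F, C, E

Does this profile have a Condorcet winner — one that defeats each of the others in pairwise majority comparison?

No

Head-to-head results (48 voters total):
B vs C: B wins 33–15.
B vs D: D wins 38–10.
B vs E: B wins 33–15.
B vs F: F wins 32–16.
C vs D: C wins 25–23.
C vs E: C wins 37–11.
C vs F: F wins 29–19.
D vs E: D wins 36–12.
D vs F: D wins 42–6.
E vs F: F wins 29–19.
No candidate beats all others: B beats C beats D beats B, a majority cycle.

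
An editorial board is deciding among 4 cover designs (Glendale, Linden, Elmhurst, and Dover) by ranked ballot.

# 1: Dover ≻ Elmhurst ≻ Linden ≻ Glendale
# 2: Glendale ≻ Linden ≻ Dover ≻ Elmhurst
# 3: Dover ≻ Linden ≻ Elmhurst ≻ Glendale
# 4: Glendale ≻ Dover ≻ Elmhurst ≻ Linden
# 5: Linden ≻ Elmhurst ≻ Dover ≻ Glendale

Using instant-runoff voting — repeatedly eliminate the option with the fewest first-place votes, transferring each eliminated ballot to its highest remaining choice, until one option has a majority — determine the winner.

Round 1: Glendale 2, Dover 2, Linden 1, Elmhurst 0. Elmhurst has the fewest and is eliminated.
Round 2: Glendale 2, Dover 2, Linden 1. Linden has the fewest and is eliminated.
Round 3: Dover 3, Glendale 2. Dover has a majority.

Dover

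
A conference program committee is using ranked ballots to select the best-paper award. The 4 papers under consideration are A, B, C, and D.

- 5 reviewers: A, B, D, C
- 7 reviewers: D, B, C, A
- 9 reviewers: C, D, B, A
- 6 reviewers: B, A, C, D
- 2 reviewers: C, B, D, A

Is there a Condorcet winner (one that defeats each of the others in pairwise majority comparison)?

No

Head-to-head results (29 voters total):
A vs B: B wins 24–5.
A vs C: C wins 18–11.
A vs D: D wins 18–11.
B vs C: B wins 18–11.
B vs D: D wins 16–13.
C vs D: C wins 17–12.
No candidate beats all others: B beats C beats D beats B, a majority cycle.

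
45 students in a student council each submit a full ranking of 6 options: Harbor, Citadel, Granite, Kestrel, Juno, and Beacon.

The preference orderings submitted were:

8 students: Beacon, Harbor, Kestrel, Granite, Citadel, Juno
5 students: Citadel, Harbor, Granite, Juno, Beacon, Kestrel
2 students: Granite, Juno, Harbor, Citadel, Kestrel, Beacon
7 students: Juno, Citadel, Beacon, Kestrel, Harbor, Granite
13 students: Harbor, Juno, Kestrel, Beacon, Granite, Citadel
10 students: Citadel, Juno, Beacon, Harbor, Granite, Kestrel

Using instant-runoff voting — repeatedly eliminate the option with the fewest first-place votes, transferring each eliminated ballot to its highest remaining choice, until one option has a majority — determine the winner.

Round 1: Citadel 15, Harbor 13, Beacon 8, Juno 7, Granite 2, Kestrel 0. Kestrel has the fewest and is eliminated.
Round 2: Citadel 15, Harbor 13, Beacon 8, Juno 7, Granite 2. Granite has the fewest and is eliminated.
Round 3: Citadel 15, Harbor 13, Juno 9, Beacon 8. Beacon has the fewest and is eliminated.
Round 4: Harbor 21, Citadel 15, Juno 9. Juno has the fewest and is eliminated.
Round 5: Harbor 23, Citadel 22. Harbor has a majority.

Harbor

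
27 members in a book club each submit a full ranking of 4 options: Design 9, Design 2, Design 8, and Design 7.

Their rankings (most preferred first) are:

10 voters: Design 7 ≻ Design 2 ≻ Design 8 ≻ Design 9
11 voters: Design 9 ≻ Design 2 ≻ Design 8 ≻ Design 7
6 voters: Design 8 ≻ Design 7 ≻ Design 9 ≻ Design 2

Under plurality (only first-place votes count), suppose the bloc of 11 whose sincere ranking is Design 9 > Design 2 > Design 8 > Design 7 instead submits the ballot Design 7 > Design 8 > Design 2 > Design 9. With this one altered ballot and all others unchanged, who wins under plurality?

First-place totals with the altered ballot: Design 9 0, Design 2 0, Design 8 6, Design 7 21.
The switch changes the winner from Design 9 to Design 7.

Design 7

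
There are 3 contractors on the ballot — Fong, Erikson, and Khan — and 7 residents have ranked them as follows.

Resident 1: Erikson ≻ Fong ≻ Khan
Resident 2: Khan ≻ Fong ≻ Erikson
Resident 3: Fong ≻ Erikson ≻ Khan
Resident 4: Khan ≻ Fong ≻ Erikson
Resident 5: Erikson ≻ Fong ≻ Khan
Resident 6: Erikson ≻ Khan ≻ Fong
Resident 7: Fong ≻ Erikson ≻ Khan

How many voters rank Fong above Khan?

Ballots ranking Fong above Khan: 4.
Ballots ranking Khan above Fong: 3.
So 4 of 7 voters prefer Fong to Khan.

4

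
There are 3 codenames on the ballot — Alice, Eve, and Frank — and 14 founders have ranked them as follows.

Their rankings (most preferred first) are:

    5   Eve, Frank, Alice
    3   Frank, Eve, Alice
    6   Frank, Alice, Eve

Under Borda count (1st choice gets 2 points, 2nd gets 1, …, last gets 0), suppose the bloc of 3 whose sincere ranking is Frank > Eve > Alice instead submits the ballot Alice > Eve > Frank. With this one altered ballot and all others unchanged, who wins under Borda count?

Frank

Borda totals with the altered ballot: Alice 12, Eve 13, Frank 17.
The winner is unchanged: still Frank.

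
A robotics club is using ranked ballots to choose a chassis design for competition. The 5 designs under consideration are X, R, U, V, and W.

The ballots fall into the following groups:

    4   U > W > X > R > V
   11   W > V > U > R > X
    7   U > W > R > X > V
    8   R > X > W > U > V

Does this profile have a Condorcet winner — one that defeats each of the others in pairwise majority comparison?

Yes

Head-to-head results (30 voters total):
X vs R: R wins 26–4.
X vs U: U wins 22–8.
X vs V: X wins 19–11.
X vs W: W wins 22–8.
R vs U: U wins 22–8.
R vs V: R wins 19–11.
R vs W: W wins 22–8.
U vs V: U wins 19–11.
U vs W: W wins 19–11.
V vs W: W wins 30–0.
W beats each rival — X (22–8), R (22–8), U (19–11), V (30–0) — so W is the Condorcet winner.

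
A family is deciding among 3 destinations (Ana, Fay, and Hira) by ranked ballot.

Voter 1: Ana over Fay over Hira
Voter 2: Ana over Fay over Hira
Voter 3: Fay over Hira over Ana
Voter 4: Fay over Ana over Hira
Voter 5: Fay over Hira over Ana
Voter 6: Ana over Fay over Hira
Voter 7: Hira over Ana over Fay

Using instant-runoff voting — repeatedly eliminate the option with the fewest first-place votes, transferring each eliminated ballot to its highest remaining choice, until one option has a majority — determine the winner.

Round 1: Ana 3, Fay 3, Hira 1. Hira has the fewest and is eliminated.
Round 2: Ana 4, Fay 3. Ana has a majority.

Ana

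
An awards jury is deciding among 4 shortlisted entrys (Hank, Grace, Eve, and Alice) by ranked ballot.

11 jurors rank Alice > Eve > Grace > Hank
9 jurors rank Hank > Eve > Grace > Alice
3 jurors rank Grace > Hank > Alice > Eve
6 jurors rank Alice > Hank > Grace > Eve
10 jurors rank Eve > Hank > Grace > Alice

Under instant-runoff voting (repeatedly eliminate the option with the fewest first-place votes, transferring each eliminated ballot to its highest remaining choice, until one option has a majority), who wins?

Round 1: Alice 17, Eve 10, Hank 9, Grace 3. Grace has the fewest and is eliminated.
Round 2: Alice 17, Hank 12, Eve 10. Eve has the fewest and is eliminated.
Round 3: Hank 22, Alice 17. Hank has a majority.

Hank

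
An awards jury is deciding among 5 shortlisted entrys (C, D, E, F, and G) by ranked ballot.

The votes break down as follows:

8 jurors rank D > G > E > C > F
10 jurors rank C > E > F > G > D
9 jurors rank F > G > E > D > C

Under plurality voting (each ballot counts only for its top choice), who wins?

C

First-place vote totals:
  C: 10
  D: 8
  E: 0
  F: 9
  G: 0
C has the most first-place votes.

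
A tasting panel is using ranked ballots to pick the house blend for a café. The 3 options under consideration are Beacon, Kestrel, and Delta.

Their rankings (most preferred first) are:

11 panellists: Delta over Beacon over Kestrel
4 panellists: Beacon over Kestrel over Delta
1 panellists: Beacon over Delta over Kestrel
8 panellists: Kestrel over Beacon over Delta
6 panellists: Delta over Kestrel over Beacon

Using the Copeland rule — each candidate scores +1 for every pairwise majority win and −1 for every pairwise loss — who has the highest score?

Pairwise results:
  Beacon vs Kestrel: Beacon wins 16–14.
  Beacon vs Delta: Delta wins 17–13.
  Kestrel vs Delta: Delta wins 18–12.
Copeland scores (wins − losses):
  Beacon: 1 − 1 = 0
  Kestrel: 0 − 2 = -2
  Delta: 2 − 0 = 2
Delta has the best Copeland score.

Delta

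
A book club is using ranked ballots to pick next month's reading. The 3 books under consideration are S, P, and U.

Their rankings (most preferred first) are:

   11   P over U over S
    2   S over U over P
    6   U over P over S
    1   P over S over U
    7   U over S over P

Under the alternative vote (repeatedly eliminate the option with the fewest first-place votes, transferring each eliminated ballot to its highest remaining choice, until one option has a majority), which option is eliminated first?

Round 1: U 13, P 12, S 2. S has the fewest and is eliminated.
Round 2: U 15, P 12. U has a majority.

S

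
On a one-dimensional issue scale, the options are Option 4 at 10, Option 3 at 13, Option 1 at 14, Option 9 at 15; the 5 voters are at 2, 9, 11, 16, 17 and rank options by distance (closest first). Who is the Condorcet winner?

With single-peaked preferences on a line, the Condorcet winner is the candidate closest to the median voter.
The median voter (position 11) is closest to Option 4 at 10.
Check: Option 4 vs Option 1 — voters closer to Option 4: 3 of 5.

Option 4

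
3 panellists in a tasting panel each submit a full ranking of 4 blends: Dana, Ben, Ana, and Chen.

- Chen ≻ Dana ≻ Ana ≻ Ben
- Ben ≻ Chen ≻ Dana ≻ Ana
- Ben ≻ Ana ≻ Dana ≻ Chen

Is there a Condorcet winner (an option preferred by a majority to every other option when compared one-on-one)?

Head-to-head results (3 voters total):
Dana vs Ben: Ben wins 2–1.
Dana vs Ana: Dana wins 2–1.
Dana vs Chen: Chen wins 2–1.
Ben vs Ana: Ben wins 2–1.
Ben vs Chen: Ben wins 2–1.
Ana vs Chen: Chen wins 2–1.
Ben beats each rival — Dana (2–1), Ana (2–1), Chen (2–1) — so Ben is the Condorcet winner.

Yes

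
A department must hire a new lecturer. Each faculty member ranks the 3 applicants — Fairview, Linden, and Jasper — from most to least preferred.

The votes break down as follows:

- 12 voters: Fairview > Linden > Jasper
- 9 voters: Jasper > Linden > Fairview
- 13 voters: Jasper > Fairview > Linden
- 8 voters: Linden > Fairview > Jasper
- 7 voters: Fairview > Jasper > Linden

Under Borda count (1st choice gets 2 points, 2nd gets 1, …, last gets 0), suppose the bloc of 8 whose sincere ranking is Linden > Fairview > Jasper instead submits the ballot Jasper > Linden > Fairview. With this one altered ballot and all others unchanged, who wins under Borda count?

Jasper

Borda totals with the altered ballot: Fairview 51, Linden 29, Jasper 67.
The switch changes the winner from Fairview to Jasper.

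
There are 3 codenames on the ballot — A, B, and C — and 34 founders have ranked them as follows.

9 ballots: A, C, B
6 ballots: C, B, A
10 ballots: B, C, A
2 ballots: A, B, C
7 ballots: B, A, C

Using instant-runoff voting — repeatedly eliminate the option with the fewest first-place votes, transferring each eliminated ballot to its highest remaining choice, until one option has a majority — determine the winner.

Round 1: B 17, A 11, C 6. C has the fewest and is eliminated.
Round 2: B 23, A 11. B has a majority.

B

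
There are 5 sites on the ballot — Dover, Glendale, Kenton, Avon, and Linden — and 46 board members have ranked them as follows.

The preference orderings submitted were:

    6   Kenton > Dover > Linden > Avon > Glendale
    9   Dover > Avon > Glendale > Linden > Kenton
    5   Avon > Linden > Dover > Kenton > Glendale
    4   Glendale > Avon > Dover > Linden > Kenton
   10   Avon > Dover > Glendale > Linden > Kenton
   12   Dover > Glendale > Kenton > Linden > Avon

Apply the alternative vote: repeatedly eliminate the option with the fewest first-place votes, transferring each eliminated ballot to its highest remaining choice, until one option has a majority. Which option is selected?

Round 1: Dover 21, Avon 15, Kenton 6, Glendale 4, Linden 0. Linden has the fewest and is eliminated.
Round 2: Dover 21, Avon 15, Kenton 6, Glendale 4. Glendale has the fewest and is eliminated.
Round 3: Dover 21, Avon 19, Kenton 6. Kenton has the fewest and is eliminated.
Round 4: Dover 27, Avon 19. Dover has a majority.

Dover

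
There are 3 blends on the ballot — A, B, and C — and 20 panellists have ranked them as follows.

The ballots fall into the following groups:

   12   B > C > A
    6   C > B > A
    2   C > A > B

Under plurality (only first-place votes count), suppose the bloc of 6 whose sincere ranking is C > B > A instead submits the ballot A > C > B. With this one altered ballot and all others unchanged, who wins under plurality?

First-place totals with the altered ballot: A 6, B 12, C 2.
The winner is unchanged: still B.

B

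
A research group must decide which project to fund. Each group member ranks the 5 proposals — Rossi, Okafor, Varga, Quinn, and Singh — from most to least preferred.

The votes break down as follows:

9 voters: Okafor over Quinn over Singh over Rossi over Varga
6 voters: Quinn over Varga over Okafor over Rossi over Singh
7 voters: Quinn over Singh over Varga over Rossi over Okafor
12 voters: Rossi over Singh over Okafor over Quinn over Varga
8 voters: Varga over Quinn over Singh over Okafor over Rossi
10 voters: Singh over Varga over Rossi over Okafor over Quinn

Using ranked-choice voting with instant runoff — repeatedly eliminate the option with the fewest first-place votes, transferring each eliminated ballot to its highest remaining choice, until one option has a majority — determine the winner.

Round 1: Quinn 13, Rossi 12, Singh 10, Okafor 9, Varga 8. Varga has the fewest and is eliminated.
Round 2: Quinn 21, Rossi 12, Singh 10, Okafor 9. Okafor has the fewest and is eliminated.
Round 3: Quinn 30, Rossi 12, Singh 10. Quinn has a majority.

Quinn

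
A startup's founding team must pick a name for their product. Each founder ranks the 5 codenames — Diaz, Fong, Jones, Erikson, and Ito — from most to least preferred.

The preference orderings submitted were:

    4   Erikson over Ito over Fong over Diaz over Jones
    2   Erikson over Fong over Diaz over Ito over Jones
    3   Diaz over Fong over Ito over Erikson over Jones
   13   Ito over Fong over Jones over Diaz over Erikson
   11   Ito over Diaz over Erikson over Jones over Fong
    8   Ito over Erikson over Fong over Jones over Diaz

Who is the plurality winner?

First-place vote totals:
  Diaz: 3
  Fong: 0
  Jones: 0
  Erikson: 6
  Ito: 32
Ito has the most first-place votes.

Ito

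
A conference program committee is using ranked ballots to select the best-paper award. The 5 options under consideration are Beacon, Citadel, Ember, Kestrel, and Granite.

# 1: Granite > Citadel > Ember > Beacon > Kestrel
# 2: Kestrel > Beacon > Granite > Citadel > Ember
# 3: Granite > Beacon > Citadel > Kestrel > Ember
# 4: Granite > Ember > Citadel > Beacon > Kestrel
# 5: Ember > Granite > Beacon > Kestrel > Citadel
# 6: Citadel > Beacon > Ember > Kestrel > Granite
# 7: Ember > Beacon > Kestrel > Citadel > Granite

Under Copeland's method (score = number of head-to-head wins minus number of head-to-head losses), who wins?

Granite

Pairwise results:
  Beacon vs Citadel: Beacon wins 4–3.
  Beacon vs Ember: Ember wins 4–3.
  Beacon vs Kestrel: Beacon wins 6–1.
  Beacon vs Granite: Granite wins 4–3.
  Citadel vs Ember: Citadel wins 4–3.
  Citadel vs Kestrel: Citadel wins 4–3.
  Citadel vs Granite: Granite wins 5–2.
  Ember vs Kestrel: Ember wins 5–2.
  Ember vs Granite: Granite wins 4–3.
  Kestrel vs Granite: Granite wins 4–3.
Copeland scores (wins − losses):
  Beacon: 2 − 2 = 0
  Citadel: 2 − 2 = 0
  Ember: 2 − 2 = 0
  Kestrel: 0 − 4 = -4
  Granite: 4 − 0 = 4
Granite has the best Copeland score.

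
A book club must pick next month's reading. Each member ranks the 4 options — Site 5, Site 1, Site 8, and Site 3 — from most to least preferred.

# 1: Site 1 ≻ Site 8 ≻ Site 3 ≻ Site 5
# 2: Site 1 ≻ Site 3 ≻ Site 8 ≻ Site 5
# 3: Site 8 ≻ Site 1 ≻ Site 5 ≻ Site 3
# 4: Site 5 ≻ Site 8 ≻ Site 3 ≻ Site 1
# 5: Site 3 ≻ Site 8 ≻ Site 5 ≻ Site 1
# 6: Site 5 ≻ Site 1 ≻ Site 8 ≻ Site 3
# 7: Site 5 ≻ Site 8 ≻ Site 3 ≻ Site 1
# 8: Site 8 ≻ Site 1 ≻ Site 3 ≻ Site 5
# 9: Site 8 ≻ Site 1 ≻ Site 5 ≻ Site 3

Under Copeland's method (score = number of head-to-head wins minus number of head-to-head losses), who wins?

Site 8

Pairwise results:
  Site 5 vs Site 1: Site 1 wins 5–4.
  Site 5 vs Site 8: Site 8 wins 6–3.
  Site 5 vs Site 3: Site 5 wins 5–4.
  Site 1 vs Site 8: Site 8 wins 6–3.
  Site 1 vs Site 3: Site 1 wins 6–3.
  Site 8 vs Site 3: Site 8 wins 7–2.
Copeland scores (wins − losses):
  Site 5: 1 − 2 = -1
  Site 1: 2 − 1 = 1
  Site 8: 3 − 0 = 3
  Site 3: 0 − 3 = -3
Site 8 has the best Copeland score.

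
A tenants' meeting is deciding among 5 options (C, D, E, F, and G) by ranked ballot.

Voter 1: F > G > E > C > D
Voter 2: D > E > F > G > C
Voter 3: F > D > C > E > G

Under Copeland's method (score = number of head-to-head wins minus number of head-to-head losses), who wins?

F

Pairwise results:
  C vs D: D wins 2–1.
  C vs E: E wins 2–1.
  C vs F: F wins 3–0.
  C vs G: G wins 2–1.
  D vs E: D wins 2–1.
  D vs F: F wins 2–1.
  D vs G: D wins 2–1.
  E vs F: F wins 2–1.
  E vs G: E wins 2–1.
  F vs G: F wins 3–0.
Copeland scores (wins − losses):
  C: 0 − 4 = -4
  D: 3 − 1 = 2
  E: 2 − 2 = 0
  F: 4 − 0 = 4
  G: 1 − 3 = -2
F has the best Copeland score.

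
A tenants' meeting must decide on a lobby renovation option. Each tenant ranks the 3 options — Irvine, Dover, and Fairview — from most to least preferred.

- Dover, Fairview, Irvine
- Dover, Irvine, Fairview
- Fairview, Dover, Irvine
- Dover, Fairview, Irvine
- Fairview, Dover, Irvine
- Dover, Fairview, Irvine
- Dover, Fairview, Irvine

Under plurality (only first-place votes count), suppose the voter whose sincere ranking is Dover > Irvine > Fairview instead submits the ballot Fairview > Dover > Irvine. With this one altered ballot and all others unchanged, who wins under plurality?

First-place totals with the altered ballot: Irvine 0, Dover 4, Fairview 3.
The winner is unchanged: still Dover.

Dover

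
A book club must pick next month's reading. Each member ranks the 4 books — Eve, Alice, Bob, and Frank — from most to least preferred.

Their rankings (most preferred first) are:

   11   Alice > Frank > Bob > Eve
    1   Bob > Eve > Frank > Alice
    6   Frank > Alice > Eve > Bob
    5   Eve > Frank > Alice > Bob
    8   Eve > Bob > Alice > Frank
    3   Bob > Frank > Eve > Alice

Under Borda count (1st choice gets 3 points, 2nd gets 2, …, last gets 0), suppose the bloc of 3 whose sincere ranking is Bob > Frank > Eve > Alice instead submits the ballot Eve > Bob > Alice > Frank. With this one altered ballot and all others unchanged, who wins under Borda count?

Alice

Borda totals with the altered ballot: Eve 56, Alice 61, Bob 36, Frank 51.
The winner is unchanged: still Alice.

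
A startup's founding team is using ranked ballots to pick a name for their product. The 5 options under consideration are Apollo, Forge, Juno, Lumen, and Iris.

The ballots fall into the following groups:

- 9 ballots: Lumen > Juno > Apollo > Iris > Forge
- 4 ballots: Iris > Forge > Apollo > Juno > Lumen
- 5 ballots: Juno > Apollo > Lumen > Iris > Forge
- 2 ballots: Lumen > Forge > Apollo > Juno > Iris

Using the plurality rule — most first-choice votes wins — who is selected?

Lumen

First-place vote totals:
  Apollo: 0
  Forge: 0
  Juno: 5
  Lumen: 11
  Iris: 4
Lumen has the most first-place votes.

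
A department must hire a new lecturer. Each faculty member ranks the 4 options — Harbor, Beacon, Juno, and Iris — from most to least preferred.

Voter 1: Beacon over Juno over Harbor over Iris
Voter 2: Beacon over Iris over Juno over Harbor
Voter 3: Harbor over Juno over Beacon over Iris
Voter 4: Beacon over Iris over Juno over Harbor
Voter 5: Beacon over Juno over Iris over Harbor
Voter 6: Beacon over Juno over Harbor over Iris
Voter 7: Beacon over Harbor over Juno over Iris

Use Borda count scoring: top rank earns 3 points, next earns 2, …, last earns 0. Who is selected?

Borda scores:
  Harbor: 1 + 0 + 3 + 0 + 0 + 1 + 2 = 7
  Beacon: 3 + 3 + 1 + 3 + 3 + 3 + 3 = 19
  Juno: 2 + 1 + 2 + 1 + 2 + 2 + 1 = 11
  Iris: 0 + 2 + 0 + 2 + 1 + 0 + 0 = 5
Beacon has the highest total.

Beacon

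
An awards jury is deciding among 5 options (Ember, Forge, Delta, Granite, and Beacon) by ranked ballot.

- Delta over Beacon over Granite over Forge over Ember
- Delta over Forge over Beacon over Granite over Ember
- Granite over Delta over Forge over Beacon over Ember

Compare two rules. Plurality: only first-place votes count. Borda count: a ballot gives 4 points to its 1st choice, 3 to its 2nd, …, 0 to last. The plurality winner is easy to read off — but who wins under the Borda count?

Plurality first-place counts: Ember 0, Forge 0, Delta 2, Granite 1, Beacon 0 → Delta.
Borda totals: Ember 0, Forge 6, Delta 11, Granite 7, Beacon 6 → Delta.

Delta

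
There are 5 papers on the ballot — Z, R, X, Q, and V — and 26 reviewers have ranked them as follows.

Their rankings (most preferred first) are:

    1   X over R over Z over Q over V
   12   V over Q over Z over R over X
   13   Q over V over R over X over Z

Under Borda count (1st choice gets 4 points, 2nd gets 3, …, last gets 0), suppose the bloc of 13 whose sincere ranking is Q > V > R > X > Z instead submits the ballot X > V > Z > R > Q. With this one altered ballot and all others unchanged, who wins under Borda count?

V

Borda totals with the altered ballot: Z 52, R 28, X 56, Q 37, V 87.
The switch changes the winner from Q to V.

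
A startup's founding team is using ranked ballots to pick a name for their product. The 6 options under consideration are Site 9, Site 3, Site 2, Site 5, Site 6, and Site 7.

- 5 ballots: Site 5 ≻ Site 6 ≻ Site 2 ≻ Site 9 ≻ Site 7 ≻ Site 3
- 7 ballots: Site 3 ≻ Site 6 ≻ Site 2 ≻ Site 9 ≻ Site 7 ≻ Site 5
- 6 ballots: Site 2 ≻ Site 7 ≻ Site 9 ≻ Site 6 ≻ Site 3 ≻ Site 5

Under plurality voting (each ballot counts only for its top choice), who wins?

Site 3

First-place vote totals:
  Site 9: 0
  Site 3: 7
  Site 2: 6
  Site 5: 5
  Site 6: 0
  Site 7: 0
Site 3 has the most first-place votes.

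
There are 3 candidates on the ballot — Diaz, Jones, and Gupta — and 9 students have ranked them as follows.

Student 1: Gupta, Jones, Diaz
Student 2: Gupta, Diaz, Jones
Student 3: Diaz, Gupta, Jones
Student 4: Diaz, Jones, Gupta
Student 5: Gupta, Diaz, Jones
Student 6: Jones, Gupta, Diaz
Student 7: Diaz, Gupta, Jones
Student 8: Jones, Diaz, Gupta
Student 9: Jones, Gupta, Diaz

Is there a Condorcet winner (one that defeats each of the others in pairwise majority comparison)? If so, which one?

Gupta

Head-to-head results (9 voters total):
Diaz vs Jones: Diaz wins 5–4.
Diaz vs Gupta: Gupta wins 5–4.
Jones vs Gupta: Gupta wins 5–4.
Gupta beats each rival — Diaz (5–4), Jones (5–4) — so Gupta is the Condorcet winner.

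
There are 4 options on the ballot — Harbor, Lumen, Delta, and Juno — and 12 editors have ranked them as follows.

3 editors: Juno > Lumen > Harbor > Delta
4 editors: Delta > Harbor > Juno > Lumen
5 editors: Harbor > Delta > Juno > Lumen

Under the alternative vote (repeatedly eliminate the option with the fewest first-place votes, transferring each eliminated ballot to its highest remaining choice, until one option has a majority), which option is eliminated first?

Round 1: Harbor 5, Delta 4, Juno 3, Lumen 0. Lumen has the fewest and is eliminated.
Round 2: Harbor 5, Delta 4, Juno 3. Juno has the fewest and is eliminated.
Round 3: Harbor 8, Delta 4. Harbor has a majority.

Lumen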